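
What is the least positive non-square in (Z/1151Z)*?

(2/1151) = +1, so 2 is a residue.
(3/1151) = +1, so 3 is a residue.
(4/1151) = +1, so 4 is a residue.
(5/1151) = +1, so 5 is a residue.
(6/1151) = +1, so 6 is a residue.
(7/1151) = +1, so 7 is a residue.
(8/1151) = +1, so 8 is a residue.
(9/1151) = +1, so 9 is a residue.
(10/1151) = +1, so 10 is a residue.
(11/1151) = +1, so 11 is a residue.
(12/1151) = +1, so 12 is a residue.
(13/1151) = −1, so 13 is the smallest positive non-residue mod 1151.

13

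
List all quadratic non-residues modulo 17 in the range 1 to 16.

Square k = 1,…,8 (k and 17−k give the same square):
1²=1, 2²=4, 3²=9, 4²=16, 5²≡8, 6²≡2, 7²≡15, 8²≡13 (mod 17).
The residues are {1, 2, 4, 8, 9, 13, 15, 16}; the non-residues are the remaining 8 nonzero classes.

3, 5, 6, 7, 10, 11, 12, 14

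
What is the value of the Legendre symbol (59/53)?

1

First reduce: 59 ≡ 6 (mod 53).
Pull out 2: since 53 ≡ 5 (mod 8), (2/53) = -1.
Reciprocity: 3 ≡ 3 and 53 ≡ 1 (mod 4), so (3/53) = +(53/3).
Reduce top mod 3: now compute (2/3).
Pull out 2: since 3 ≡ 3 (mod 8), (2/3) = -1.
Reached (1/3) = 1. Collecting the sign flips along the way, the symbol is +1.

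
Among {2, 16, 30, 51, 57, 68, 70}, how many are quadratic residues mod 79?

3

(2/79) = +1 → QR.
(16/79) = +1 → QR.
(30/79) = -1 → non-residue.
(51/79) = +1 → QR.
(57/79) = -1 → non-residue.
(68/79) = -1 → non-residue.
(70/79) = -1 → non-residue.
Total quadratic residues among the 7: 3.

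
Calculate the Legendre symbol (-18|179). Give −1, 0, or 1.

1

Euler's criterion: (-18/179) ≡ 161^89 (mod 179).
161^2 ≡ 145 (mod 179)
161^4 ≡ 82 (mod 179)
161^8 ≡ 101 (mod 179)
161^16 ≡ 177 (mod 179)
161^32 ≡ 4 (mod 179)
161^64 ≡ 16 (mod 179)
161^89 = 161^(64+16+8+1) ≡ 1 (mod 179).
Result is 1, so (-18/179) = 1.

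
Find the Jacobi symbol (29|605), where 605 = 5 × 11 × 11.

Reciprocity: 29 ≡ 1 and 605 ≡ 1 (mod 4), so (29/605) = +(605/29).
Reduce top mod 29: now compute (25/29).
Reciprocity: 25 ≡ 1 and 29 ≡ 1 (mod 4), so (25/29) = +(29/25).
Reduce top mod 25: now compute (4/25).
Pull out 2^2: since 25 ≡ 1 (mod 8), (2/25) = +1, so (2/25)^2 = +1.
Reached (1/25) = 1. Collecting the sign flips along the way, the symbol is +1.

1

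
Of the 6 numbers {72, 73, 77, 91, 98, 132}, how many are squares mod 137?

4

(72/137) = +1 → QR.
(73/137) = +1 → QR.
(77/137) = +1 → QR.
(91/137) = -1 → non-residue.
(98/137) = +1 → QR.
(132/137) = -1 → non-residue.
Total quadratic residues among the 6: 4.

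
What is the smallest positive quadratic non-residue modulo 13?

2

(2/13) = −1, so 2 is the smallest positive non-residue mod 13.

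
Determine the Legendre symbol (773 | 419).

First reduce: 773 ≡ 354 (mod 419).
Pull out 2: since 419 ≡ 3 (mod 8), (2/419) = -1.
Reciprocity: 177 ≡ 1 and 419 ≡ 3 (mod 4), so (177/419) = +(419/177).
Reduce top mod 177: now compute (65/177).
Reciprocity: 65 ≡ 1 and 177 ≡ 1 (mod 4), so (65/177) = +(177/65).
Reduce top mod 65: now compute (47/65).
Reciprocity: 47 ≡ 3 and 65 ≡ 1 (mod 4), so (47/65) = +(65/47).
Reduce top mod 47: now compute (18/47).
Pull out 2: since 47 ≡ 7 (mod 8), (2/47) = +1.
Reciprocity: 9 ≡ 1 and 47 ≡ 3 (mod 4), so (9/47) = +(47/9).
Reduce top mod 9: now compute (2/9).
Pull out 2: since 9 ≡ 1 (mod 8), (2/9) = +1.
Reached (1/9) = 1. Collecting the sign flips along the way, the symbol is -1.

-1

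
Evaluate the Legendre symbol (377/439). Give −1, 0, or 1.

1

Euler's criterion: (377/439) ≡ 377^219 (mod 439).
377^2 ≡ 332 (mod 439)
377^4 ≡ 35 (mod 439)
377^8 ≡ 347 (mod 439)
377^16 ≡ 123 (mod 439)
377^32 ≡ 203 (mod 439)
377^64 ≡ 382 (mod 439)
377^128 ≡ 176 (mod 439)
377^219 = 377^(128+64+16+8+2+1) ≡ 1 (mod 439).
Result is 1, so (377/439) = 1.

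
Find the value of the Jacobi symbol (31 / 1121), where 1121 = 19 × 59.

1

Reciprocity: 31 ≡ 3 and 1121 ≡ 1 (mod 4), so (31/1121) = +(1121/31).
Reduce top mod 31: now compute (5/31).
Reciprocity: 5 ≡ 1 and 31 ≡ 3 (mod 4), so (5/31) = +(31/5).
Reduce top mod 5: now compute (1/5).
Reached (1/5) = 1. Collecting the sign flips along the way, the symbol is +1.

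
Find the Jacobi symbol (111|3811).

0

Reciprocity: 111 ≡ 3 and 3811 ≡ 3 (mod 4), so (111/3811) = −(3811/111).
Reduce top mod 111: now compute (37/111).
Reciprocity: 37 ≡ 1 and 111 ≡ 3 (mod 4), so (37/111) = +(111/37).
Reduce top mod 37: now compute (0/37).
Top reduces to 0: gcd > 1, so the symbol is 0.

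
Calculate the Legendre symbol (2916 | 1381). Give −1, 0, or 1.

First reduce: 2916 ≡ 154 (mod 1381).
Pull out 2: since 1381 ≡ 5 (mod 8), (2/1381) = -1.
Reciprocity: 77 ≡ 1 and 1381 ≡ 1 (mod 4), so (77/1381) = +(1381/77).
Reduce top mod 77: now compute (72/77).
Pull out 2^3: since 77 ≡ 5 (mod 8), (2/77) = -1, so (2/77)^3 = -1.
Reciprocity: 9 ≡ 1 and 77 ≡ 1 (mod 4), so (9/77) = +(77/9).
Reduce top mod 9: now compute (5/9).
Reciprocity: 5 ≡ 1 and 9 ≡ 1 (mod 4), so (5/9) = +(9/5).
Reduce top mod 5: now compute (4/5).
Pull out 2^2: since 5 ≡ 5 (mod 8), (2/5) = -1, so (2/5)^2 = +1.
Reached (1/5) = 1. Collecting the sign flips along the way, the symbol is +1.

1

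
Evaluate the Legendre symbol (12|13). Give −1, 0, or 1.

Euler's criterion: (12/13) ≡ 12^6 (mod 13).
12^2 ≡ 1 (mod 13)
12^4 ≡ 1 (mod 13)
12^6 = 12^(4+2) ≡ 1 (mod 13).
Result is 1, so (12/13) = 1.

1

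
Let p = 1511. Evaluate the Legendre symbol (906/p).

-1

Pull out 2: since 1511 ≡ 7 (mod 8), (2/1511) = +1.
Reciprocity: 453 ≡ 1 and 1511 ≡ 3 (mod 4), so (453/1511) = +(1511/453).
Reduce top mod 453: now compute (152/453).
Pull out 2^3: since 453 ≡ 5 (mod 8), (2/453) = -1, so (2/453)^3 = -1.
Reciprocity: 19 ≡ 3 and 453 ≡ 1 (mod 4), so (19/453) = +(453/19).
Reduce top mod 19: now compute (16/19).
Pull out 2^4: since 19 ≡ 3 (mod 8), (2/19) = -1, so (2/19)^4 = +1.
Reached (1/19) = 1. Collecting the sign flips along the way, the symbol is -1.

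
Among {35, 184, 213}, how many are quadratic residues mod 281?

2

(35/281) = +1 → QR.
(184/281) = -1 → non-residue.
(213/281) = +1 → QR.
Total quadratic residues among the 3: 2.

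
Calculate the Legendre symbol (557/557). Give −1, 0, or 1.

First reduce: 557 ≡ 0 (mod 557).
Top reduces to 0: gcd > 1, so the symbol is 0.

0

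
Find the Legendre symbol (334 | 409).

Pull out 2: since 409 ≡ 1 (mod 8), (2/409) = +1.
Reciprocity: 167 ≡ 3 and 409 ≡ 1 (mod 4), so (167/409) = +(409/167).
Reduce top mod 167: now compute (75/167).
Reciprocity: 75 ≡ 3 and 167 ≡ 3 (mod 4), so (75/167) = −(167/75).
Reduce top mod 75: now compute (17/75).
Reciprocity: 17 ≡ 1 and 75 ≡ 3 (mod 4), so (17/75) = +(75/17).
Reduce top mod 17: now compute (7/17).
Reciprocity: 7 ≡ 3 and 17 ≡ 1 (mod 4), so (7/17) = +(17/7).
Reduce top mod 7: now compute (3/7).
Reciprocity: 3 ≡ 3 and 7 ≡ 3 (mod 4), so (3/7) = −(7/3).
Reduce top mod 3: now compute (1/3).
Reached (1/3) = 1. Collecting the sign flips along the way, the symbol is +1.

1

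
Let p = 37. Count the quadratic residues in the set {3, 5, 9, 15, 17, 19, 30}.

3

(3/37) = +1 → QR.
(5/37) = -1 → non-residue.
(9/37) = +1 → QR.
(15/37) = -1 → non-residue.
(17/37) = -1 → non-residue.
(19/37) = -1 → non-residue.
(30/37) = +1 → QR.
Total quadratic residues among the 7: 3.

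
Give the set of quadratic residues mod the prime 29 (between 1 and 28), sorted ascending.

1,4,5,6,7,9,13,16,20,22,23,24,25,28

Square k = 1,…,14 (k and 29−k give the same square):
1²=1, 2²=4, 3²=9, 4²=16, 5²=25, 6²≡7, 7²≡20, 8²≡6, 9²≡23, 10²≡13, 11²≡5, 12²≡28, 13²≡24, 14²≡22 (mod 29).
So the quadratic residues mod 29 are {1, 4, 5, 6, 7, 9, 13, 16, 20, 22, 23, 24, 25, 28}.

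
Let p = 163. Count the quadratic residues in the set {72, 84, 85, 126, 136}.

(72/163) = -1 → non-residue.
(84/163) = +1 → QR.
(85/163) = +1 → QR.
(126/163) = +1 → QR.
(136/163) = +1 → QR.
Total quadratic residues among the 5: 4.

4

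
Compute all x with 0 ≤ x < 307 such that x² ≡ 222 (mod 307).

23, 284

Since 307 ≡ 3 (mod 4), a square root of 222 is 222^((307+1)/4) = 222^77 mod 307.
Repeated squaring: 222^2≡164, 222^4≡187, 222^8≡278, 222^16≡227, 222^32≡260, 222^64≡60 (mod 307).
222^77 = 222^(64+8+4+1) ≡ 284 (mod 307).
Check: 284² = 80656 ≡ 222 (mod 307). The two roots are 23 and 284.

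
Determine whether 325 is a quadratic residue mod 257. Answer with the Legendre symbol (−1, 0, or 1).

1

Euler's criterion: (325/257) ≡ 68^128 (mod 257).
68^2 ≡ 255 (mod 257)
68^4 ≡ 4 (mod 257)
68^8 ≡ 16 (mod 257)
68^16 ≡ 256 (mod 257)
68^32 ≡ 1 (mod 257)
68^64 ≡ 1 (mod 257)
68^128 ≡ 1 (mod 257)
68^128 = 68^(128) ≡ 1 (mod 257).
Result is 1, so (325/257) = 1.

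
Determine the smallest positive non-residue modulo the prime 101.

2

(2/101) = −1, so 2 is the smallest positive non-residue mod 101.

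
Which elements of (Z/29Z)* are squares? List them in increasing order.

1 4 5 6 7 9 13 16 20 22 23 24 25 28

Square k = 1,…,14 (k and 29−k give the same square):
1²=1, 2²=4, 3²=9, 4²=16, 5²=25, 6²≡7, 7²≡20, 8²≡6, 9²≡23, 10²≡13, 11²≡5, 12²≡28, 13²≡24, 14²≡22 (mod 29).
So the quadratic residues mod 29 are {1, 4, 5, 6, 7, 9, 13, 16, 20, 22, 23, 24, 25, 28}.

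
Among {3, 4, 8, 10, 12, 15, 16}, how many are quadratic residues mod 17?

4

(3/17) = -1 → non-residue.
(4/17) = +1 → QR.
(8/17) = +1 → QR.
(10/17) = -1 → non-residue.
(12/17) = -1 → non-residue.
(15/17) = +1 → QR.
(16/17) = +1 → QR.
Total quadratic residues among the 7: 4.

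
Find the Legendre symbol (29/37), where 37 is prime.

Reciprocity: 29 ≡ 1 and 37 ≡ 1 (mod 4), so (29/37) = +(37/29).
Reduce top mod 29: now compute (8/29).
Pull out 2^3: since 29 ≡ 5 (mod 8), (2/29) = -1, so (2/29)^3 = -1.
Reached (1/29) = 1. Collecting the sign flips along the way, the symbol is -1.

-1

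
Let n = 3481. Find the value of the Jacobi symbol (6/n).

Pull out 2: since 3481 ≡ 1 (mod 8), (2/3481) = +1.
Reciprocity: 3 ≡ 3 and 3481 ≡ 1 (mod 4), so (3/3481) = +(3481/3).
Reduce top mod 3: now compute (1/3).
Reached (1/3) = 1. Collecting the sign flips along the way, the symbol is +1.

1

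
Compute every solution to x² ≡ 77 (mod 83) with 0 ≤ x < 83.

Since 83 ≡ 3 (mod 4), a square root of 77 is 77^((83+1)/4) = 77^21 mod 83.
Repeated squaring: 77^2≡36, 77^4≡51, 77^8≡28, 77^16≡37 (mod 83).
77^21 = 77^(16+4+1) ≡ 49 (mod 83).
Check: 49² = 2401 ≡ 77 (mod 83). The two roots are 34 and 49.

34, 49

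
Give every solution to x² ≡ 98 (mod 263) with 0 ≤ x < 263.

Since 263 ≡ 3 (mod 4), a square root of 98 is 98^((263+1)/4) = 98^66 mod 263.
Repeated squaring: 98^2≡136, 98^4≡86, 98^8≡32, 98^16≡235, 98^32≡258, 98^64≡25 (mod 263).
98^66 = 98^(64+2) ≡ 244 (mod 263).
Check: 244² = 59536 ≡ 98 (mod 263). The two roots are 19 and 244.

19, 244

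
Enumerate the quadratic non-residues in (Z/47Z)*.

Square k = 1,…,23 (k and 47−k give the same square):
1²=1, 2²=4, 3²=9, 4²=16, 5²=25, 6²=36, 7²≡2, 8²≡17, 9²≡34, 10²≡6, 11²≡27, 12²≡3, 13²≡28, 14²≡8, 15²≡37, 16²≡21, 17²≡7, 18²≡42, 19²≡32, 20²≡24, 21²≡18, 22²≡14, 23²≡12 (mod 47).
The residues are {1, 2, 3, 4, 6, 7, 8, 9, 12, 14, 16, 17, 18, 21, 24, 25, 27, 28, 32, 34, 36, 37, 42}; the non-residues are the remaining 23 nonzero classes.

5, 10, 11, 13, 15, 19, 20, 22, 23, 26, 29, 30, 31, 33, 35, 38, 39, 40, 41, 43, 44, 45, 46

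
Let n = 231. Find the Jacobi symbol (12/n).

Pull out 2^2: since 231 ≡ 7 (mod 8), (2/231) = +1, so (2/231)^2 = +1.
Reciprocity: 3 ≡ 3 and 231 ≡ 3 (mod 4), so (3/231) = −(231/3).
Reduce top mod 3: now compute (0/3).
Top reduces to 0: gcd > 1, so the symbol is 0.

0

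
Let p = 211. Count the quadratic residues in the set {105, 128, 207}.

1

(105/211) = +1 → QR.
(128/211) = -1 → non-residue.
(207/211) = -1 → non-residue.
Total quadratic residues among the 3: 1.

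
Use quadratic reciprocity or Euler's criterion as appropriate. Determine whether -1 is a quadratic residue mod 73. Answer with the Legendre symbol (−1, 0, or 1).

1

Euler's criterion: (-1/73) ≡ 72^36 (mod 73).
72^2 ≡ 1 (mod 73)
72^4 ≡ 1 (mod 73)
72^8 ≡ 1 (mod 73)
72^16 ≡ 1 (mod 73)
72^32 ≡ 1 (mod 73)
72^36 = 72^(32+4) ≡ 1 (mod 73).
Result is 1, so (-1/73) = 1.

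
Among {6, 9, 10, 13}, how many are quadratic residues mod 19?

(6/19) = +1 → QR.
(9/19) = +1 → QR.
(10/19) = -1 → non-residue.
(13/19) = -1 → non-residue.
Total quadratic residues among the 4: 2.

2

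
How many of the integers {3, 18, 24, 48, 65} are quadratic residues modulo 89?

(3/89) = -1 → non-residue.
(18/89) = +1 → QR.
(24/89) = -1 → non-residue.
(48/89) = -1 → non-residue.
(65/89) = -1 → non-residue.
Total quadratic residues among the 5: 1.

1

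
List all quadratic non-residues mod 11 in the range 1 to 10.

2 6 7 8 10

Square k = 1,…,5 (k and 11−k give the same square):
1²=1, 2²=4, 3²=9, 4²≡5, 5²≡3 (mod 11).
The residues are {1, 3, 4, 5, 9}; the non-residues are the remaining 5 nonzero classes.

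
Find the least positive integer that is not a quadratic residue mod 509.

2

(2/509) = −1, so 2 is the smallest positive non-residue mod 509.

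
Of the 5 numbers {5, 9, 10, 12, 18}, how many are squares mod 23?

(5/23) = -1 → non-residue.
(9/23) = +1 → QR.
(10/23) = -1 → non-residue.
(12/23) = +1 → QR.
(18/23) = +1 → QR.
Total quadratic residues among the 5: 3.

3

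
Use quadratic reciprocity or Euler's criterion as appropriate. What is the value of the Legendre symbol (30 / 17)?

Euler's criterion: (30/17) ≡ 13^8 (mod 17).
13^2 ≡ 16 (mod 17)
13^4 ≡ 1 (mod 17)
13^8 ≡ 1 (mod 17)
13^8 = 13^(8) ≡ 1 (mod 17).
Result is 1, so (30/17) = 1.

1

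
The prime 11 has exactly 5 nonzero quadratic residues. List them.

Square k = 1,…,5 (k and 11−k give the same square):
1²=1, 2²=4, 3²=9, 4²≡5, 5²≡3 (mod 11).
So the quadratic residues mod 11 are {1, 3, 4, 5, 9}.

1 3 4 5 9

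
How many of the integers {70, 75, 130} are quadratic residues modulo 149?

1

(70/149) = -1 → non-residue.
(75/149) = -1 → non-residue.
(130/149) = +1 → QR.
Total quadratic residues among the 3: 1.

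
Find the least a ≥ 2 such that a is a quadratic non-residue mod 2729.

(2/2729) = +1, so 2 is a residue.
(3/2729) = −1, so 3 is the smallest positive non-residue mod 2729.

3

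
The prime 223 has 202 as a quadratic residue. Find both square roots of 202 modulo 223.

Since 223 ≡ 3 (mod 4), a square root of 202 is 202^((223+1)/4) = 202^56 mod 223.
Repeated squaring: 202^2≡218, 202^4≡25, 202^8≡179, 202^16≡152, 202^32≡135 (mod 223).
202^56 = 202^(32+16+8) ≡ 47 (mod 223).
Check: 47² = 2209 ≡ 202 (mod 223). The two roots are 47 and 176.

47, 176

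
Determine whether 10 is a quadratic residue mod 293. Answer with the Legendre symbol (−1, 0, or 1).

1

Pull out 2: since 293 ≡ 5 (mod 8), (2/293) = -1.
Reciprocity: 5 ≡ 1 and 293 ≡ 1 (mod 4), so (5/293) = +(293/5).
Reduce top mod 5: now compute (3/5).
Reciprocity: 3 ≡ 3 and 5 ≡ 1 (mod 4), so (3/5) = +(5/3).
Reduce top mod 3: now compute (2/3).
Pull out 2: since 3 ≡ 3 (mod 8), (2/3) = -1.
Reached (1/3) = 1. Collecting the sign flips along the way, the symbol is +1.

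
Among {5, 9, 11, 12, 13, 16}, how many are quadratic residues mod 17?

(5/17) = -1 → non-residue.
(9/17) = +1 → QR.
(11/17) = -1 → non-residue.
(12/17) = -1 → non-residue.
(13/17) = +1 → QR.
(16/17) = +1 → QR.
Total quadratic residues among the 6: 3.

3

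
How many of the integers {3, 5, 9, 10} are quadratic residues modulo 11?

3

(3/11) = +1 → QR.
(5/11) = +1 → QR.
(9/11) = +1 → QR.
(10/11) = -1 → non-residue.
Total quadratic residues among the 4: 3.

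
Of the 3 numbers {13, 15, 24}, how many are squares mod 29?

2

(13/29) = +1 → QR.
(15/29) = -1 → non-residue.
(24/29) = +1 → QR.
Total quadratic residues among the 3: 2.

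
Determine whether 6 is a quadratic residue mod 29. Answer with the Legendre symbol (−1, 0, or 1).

1

Pull out 2: since 29 ≡ 5 (mod 8), (2/29) = -1.
Reciprocity: 3 ≡ 3 and 29 ≡ 1 (mod 4), so (3/29) = +(29/3).
Reduce top mod 3: now compute (2/3).
Pull out 2: since 3 ≡ 3 (mod 8), (2/3) = -1.
Reached (1/3) = 1. Collecting the sign flips along the way, the symbol is +1.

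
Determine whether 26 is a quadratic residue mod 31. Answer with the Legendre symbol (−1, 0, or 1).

Pull out 2: since 31 ≡ 7 (mod 8), (2/31) = +1.
Reciprocity: 13 ≡ 1 and 31 ≡ 3 (mod 4), so (13/31) = +(31/13).
Reduce top mod 13: now compute (5/13).
Reciprocity: 5 ≡ 1 and 13 ≡ 1 (mod 4), so (5/13) = +(13/5).
Reduce top mod 5: now compute (3/5).
Reciprocity: 3 ≡ 3 and 5 ≡ 1 (mod 4), so (3/5) = +(5/3).
Reduce top mod 3: now compute (2/3).
Pull out 2: since 3 ≡ 3 (mod 8), (2/3) = -1.
Reached (1/3) = 1. Collecting the sign flips along the way, the symbol is -1.

-1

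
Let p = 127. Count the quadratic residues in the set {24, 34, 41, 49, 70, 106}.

4

(24/127) = -1 → non-residue.
(34/127) = +1 → QR.
(41/127) = +1 → QR.
(49/127) = +1 → QR.
(70/127) = +1 → QR.
(106/127) = -1 → non-residue.
Total quadratic residues among the 6: 4.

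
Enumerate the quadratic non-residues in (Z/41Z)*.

3 6 7 11 12 13 14 15 17 19 22 24 26 27 28 29 30 34 35 38

Square k = 1,…,20 (k and 41−k give the same square):
1²=1, 2²=4, 3²=9, 4²=16, 5²=25, 6²=36, 7²≡8, 8²≡23, 9²≡40, 10²≡18, 11²≡39, 12²≡21, 13²≡5, 14²≡32, 15²≡20, 16²≡10, 17²≡2, 18²≡37, 19²≡33, 20²≡31 (mod 41).
The residues are {1, 2, 4, 5, 8, 9, 10, 16, 18, 20, 21, 23, 25, 31, 32, 33, 36, 37, 39, 40}; the non-residues are the remaining 20 nonzero classes.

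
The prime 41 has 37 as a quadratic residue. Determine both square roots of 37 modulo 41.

41 ≡ 1 (mod 4), so we find a root by search.
Trying successive values, 18² = 324 ≡ 37 (mod 41). The other root is 41 − 18 = 23.

18, 23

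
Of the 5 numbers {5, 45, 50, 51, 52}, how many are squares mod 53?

1

(5/53) = -1 → non-residue.
(45/53) = -1 → non-residue.
(50/53) = -1 → non-residue.
(51/53) = -1 → non-residue.
(52/53) = +1 → QR.
Total quadratic residues among the 5: 1.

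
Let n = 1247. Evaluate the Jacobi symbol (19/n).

1

Reciprocity: 19 ≡ 3 and 1247 ≡ 3 (mod 4), so (19/1247) = −(1247/19).
Reduce top mod 19: now compute (12/19).
Pull out 2^2: since 19 ≡ 3 (mod 8), (2/19) = -1, so (2/19)^2 = +1.
Reciprocity: 3 ≡ 3 and 19 ≡ 3 (mod 4), so (3/19) = −(19/3).
Reduce top mod 3: now compute (1/3).
Reached (1/3) = 1. Collecting the sign flips along the way, the symbol is +1.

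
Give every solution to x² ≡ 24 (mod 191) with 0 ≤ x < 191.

Since 191 ≡ 3 (mod 4), a square root of 24 is 24^((191+1)/4) = 24^48 mod 191.
Repeated squaring: 24^2≡3, 24^4≡9, 24^8≡81, 24^16≡67, 24^32≡96 (mod 191).
24^48 = 24^(32+16) ≡ 129 (mod 191).
Check: 129² = 16641 ≡ 24 (mod 191). The two roots are 62 and 129.

62, 129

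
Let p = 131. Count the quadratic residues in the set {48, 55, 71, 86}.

2

(48/131) = +1 → QR.
(55/131) = +1 → QR.
(71/131) = -1 → non-residue.
(86/131) = -1 → non-residue.
Total quadratic residues among the 4: 2.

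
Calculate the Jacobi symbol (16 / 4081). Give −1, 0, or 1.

1

Pull out 2^4: since 4081 ≡ 1 (mod 8), (2/4081) = +1, so (2/4081)^4 = +1.
Reached (1/4081) = 1. Collecting the sign flips along the way, the symbol is +1.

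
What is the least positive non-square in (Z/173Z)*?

2

(2/173) = −1, so 2 is the smallest positive non-residue mod 173.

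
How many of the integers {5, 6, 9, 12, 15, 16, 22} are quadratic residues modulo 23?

4

(5/23) = -1 → non-residue.
(6/23) = +1 → QR.
(9/23) = +1 → QR.
(12/23) = +1 → QR.
(15/23) = -1 → non-residue.
(16/23) = +1 → QR.
(22/23) = -1 → non-residue.
Total quadratic residues among the 7: 4.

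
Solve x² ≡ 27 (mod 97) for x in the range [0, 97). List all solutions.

30, 67

97 ≡ 1 (mod 4), so we find a root by search.
Trying successive values, 30² = 900 ≡ 27 (mod 97). The other root is 97 − 30 = 67.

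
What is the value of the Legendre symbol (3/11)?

1

Reciprocity: 3 ≡ 3 and 11 ≡ 3 (mod 4), so (3/11) = −(11/3).
Reduce top mod 3: now compute (2/3).
Pull out 2: since 3 ≡ 3 (mod 8), (2/3) = -1.
Reached (1/3) = 1. Collecting the sign flips along the way, the symbol is +1.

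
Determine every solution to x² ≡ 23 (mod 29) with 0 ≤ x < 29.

9, 20

29 ≡ 1 (mod 4), so we find a root by search.
Trying successive values, 9² = 81 ≡ 23 (mod 29). The other root is 29 − 9 = 20.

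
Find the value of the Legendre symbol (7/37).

1

Euler's criterion: (7/37) ≡ 7^18 (mod 37).
7^2 ≡ 12 (mod 37)
7^4 ≡ 33 (mod 37)
7^8 ≡ 16 (mod 37)
7^16 ≡ 34 (mod 37)
7^18 = 7^(16+2) ≡ 1 (mod 37).
Result is 1, so (7/37) = 1.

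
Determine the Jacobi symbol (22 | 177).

Pull out 2: since 177 ≡ 1 (mod 8), (2/177) = +1.
Reciprocity: 11 ≡ 3 and 177 ≡ 1 (mod 4), so (11/177) = +(177/11).
Reduce top mod 11: now compute (1/11).
Reached (1/11) = 1. Collecting the sign flips along the way, the symbol is +1.

1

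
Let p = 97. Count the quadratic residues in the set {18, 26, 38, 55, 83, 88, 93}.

3

(18/97) = +1 → QR.
(26/97) = -1 → non-residue.
(38/97) = -1 → non-residue.
(55/97) = -1 → non-residue.
(83/97) = -1 → non-residue.
(88/97) = +1 → QR.
(93/97) = +1 → QR.
Total quadratic residues among the 7: 3.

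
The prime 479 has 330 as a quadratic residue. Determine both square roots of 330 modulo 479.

Since 479 ≡ 3 (mod 4), a square root of 330 is 330^((479+1)/4) = 330^120 mod 479.
Repeated squaring: 330^2≡167, 330^4≡107, 330^8≡432, 330^16≡293, 330^32≡108, 330^64≡168 (mod 479).
330^120 = 330^(64+32+16+8) ≡ 225 (mod 479).
Check: 225² = 50625 ≡ 330 (mod 479). The two roots are 225 and 254.

225, 254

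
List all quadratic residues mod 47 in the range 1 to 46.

1, 2, 3, 4, 6, 7, 8, 9, 12, 14, 16, 17, 18, 21, 24, 25, 27, 28, 32, 34, 36, 37, 42

Square k = 1,…,23 (k and 47−k give the same square):
1²=1, 2²=4, 3²=9, 4²=16, 5²=25, 6²=36, 7²≡2, 8²≡17, 9²≡34, 10²≡6, 11²≡27, 12²≡3, 13²≡28, 14²≡8, 15²≡37, 16²≡21, 17²≡7, 18²≡42, 19²≡32, 20²≡24, 21²≡18, 22²≡14, 23²≡12 (mod 47).
So the quadratic residues mod 47 are {1, 2, 3, 4, 6, 7, 8, 9, 12, 14, 16, 17, 18, 21, 24, 25, 27, 28, 32, 34, 36, 37, 42}.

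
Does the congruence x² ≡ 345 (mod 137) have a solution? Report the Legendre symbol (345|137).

First reduce: 345 ≡ 71 (mod 137).
Reciprocity: 71 ≡ 3 and 137 ≡ 1 (mod 4), so (71/137) = +(137/71).
Reduce top mod 71: now compute (66/71).
Pull out 2: since 71 ≡ 7 (mod 8), (2/71) = +1.
Reciprocity: 33 ≡ 1 and 71 ≡ 3 (mod 4), so (33/71) = +(71/33).
Reduce top mod 33: now compute (5/33).
Reciprocity: 5 ≡ 1 and 33 ≡ 1 (mod 4), so (5/33) = +(33/5).
Reduce top mod 5: now compute (3/5).
Reciprocity: 3 ≡ 3 and 5 ≡ 1 (mod 4), so (3/5) = +(5/3).
Reduce top mod 3: now compute (2/3).
Pull out 2: since 3 ≡ 3 (mod 8), (2/3) = -1.
Reached (1/3) = 1. Collecting the sign flips along the way, the symbol is -1.

-1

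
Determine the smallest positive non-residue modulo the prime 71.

(2/71) = +1, so 2 is a residue.
(3/71) = +1, so 3 is a residue.
(4/71) = +1, so 4 is a residue.
(5/71) = +1, so 5 is a residue.
(6/71) = +1, so 6 is a residue.
(7/71) = −1, so 7 is the smallest positive non-residue mod 71.

7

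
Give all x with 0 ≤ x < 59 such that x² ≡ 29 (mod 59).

Since 59 ≡ 3 (mod 4), a square root of 29 is 29^((59+1)/4) = 29^15 mod 59.
Repeated squaring: 29^2≡15, 29^4≡48, 29^8≡3 (mod 59).
29^15 = 29^(8+4+2+1) ≡ 41 (mod 59).
Check: 41² = 1681 ≡ 29 (mod 59). The two roots are 18 and 41.

18, 41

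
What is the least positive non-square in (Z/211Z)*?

(2/211) = −1, so 2 is the smallest positive non-residue mod 211.

2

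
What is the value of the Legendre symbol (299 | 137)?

Euler's criterion: (299/137) ≡ 25^68 (mod 137).
25^2 ≡ 77 (mod 137)
25^4 ≡ 38 (mod 137)
25^8 ≡ 74 (mod 137)
25^16 ≡ 133 (mod 137)
25^32 ≡ 16 (mod 137)
25^64 ≡ 119 (mod 137)
25^68 = 25^(64+4) ≡ 1 (mod 137).
Result is 1, so (299/137) = 1.

1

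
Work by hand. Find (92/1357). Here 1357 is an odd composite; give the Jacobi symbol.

Pull out 2^2: since 1357 ≡ 5 (mod 8), (2/1357) = -1, so (2/1357)^2 = +1.
Reciprocity: 23 ≡ 3 and 1357 ≡ 1 (mod 4), so (23/1357) = +(1357/23).
Reduce top mod 23: now compute (0/23).
Top reduces to 0: gcd > 1, so the symbol is 0.

0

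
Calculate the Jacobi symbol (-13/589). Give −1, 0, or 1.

First reduce: -13 ≡ 576 (mod 589).
Pull out 2^6: since 589 ≡ 5 (mod 8), (2/589) = -1, so (2/589)^6 = +1.
Reciprocity: 9 ≡ 1 and 589 ≡ 1 (mod 4), so (9/589) = +(589/9).
Reduce top mod 9: now compute (4/9).
Pull out 2^2: since 9 ≡ 1 (mod 8), (2/9) = +1, so (2/9)^2 = +1.
Reached (1/9) = 1. Collecting the sign flips along the way, the symbol is +1.

1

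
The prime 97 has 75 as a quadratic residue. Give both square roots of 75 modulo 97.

47, 50

97 ≡ 1 (mod 4), so we find a root by search.
Trying successive values, 47² = 2209 ≡ 75 (mod 97). The other root is 97 − 47 = 50.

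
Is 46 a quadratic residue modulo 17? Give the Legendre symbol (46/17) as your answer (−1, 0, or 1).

First reduce: 46 ≡ 12 (mod 17).
Pull out 2^2: since 17 ≡ 1 (mod 8), (2/17) = +1, so (2/17)^2 = +1.
Reciprocity: 3 ≡ 3 and 17 ≡ 1 (mod 4), so (3/17) = +(17/3).
Reduce top mod 3: now compute (2/3).
Pull out 2: since 3 ≡ 3 (mod 8), (2/3) = -1.
Reached (1/3) = 1. Collecting the sign flips along the way, the symbol is -1.

-1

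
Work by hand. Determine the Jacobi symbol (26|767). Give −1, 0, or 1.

Pull out 2: since 767 ≡ 7 (mod 8), (2/767) = +1.
Reciprocity: 13 ≡ 1 and 767 ≡ 3 (mod 4), so (13/767) = +(767/13).
Reduce top mod 13: now compute (0/13).
Top reduces to 0: gcd > 1, so the symbol is 0.

0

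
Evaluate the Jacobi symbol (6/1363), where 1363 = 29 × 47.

1

Pull out 2: since 1363 ≡ 3 (mod 8), (2/1363) = -1.
Reciprocity: 3 ≡ 3 and 1363 ≡ 3 (mod 4), so (3/1363) = −(1363/3).
Reduce top mod 3: now compute (1/3).
Reached (1/3) = 1. Collecting the sign flips along the way, the symbol is +1.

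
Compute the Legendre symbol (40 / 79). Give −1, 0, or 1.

Pull out 2^3: since 79 ≡ 7 (mod 8), (2/79) = +1, so (2/79)^3 = +1.
Reciprocity: 5 ≡ 1 and 79 ≡ 3 (mod 4), so (5/79) = +(79/5).
Reduce top mod 5: now compute (4/5).
Pull out 2^2: since 5 ≡ 5 (mod 8), (2/5) = -1, so (2/5)^2 = +1.
Reached (1/5) = 1. Collecting the sign flips along the way, the symbol is +1.

1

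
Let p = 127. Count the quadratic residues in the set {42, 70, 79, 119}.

(42/127) = +1 → QR.
(70/127) = +1 → QR.
(79/127) = +1 → QR.
(119/127) = -1 → non-residue.
Total quadratic residues among the 4: 3.

3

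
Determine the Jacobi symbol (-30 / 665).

0

First reduce: -30 ≡ 635 (mod 665).
Reciprocity: 635 ≡ 3 and 665 ≡ 1 (mod 4), so (635/665) = +(665/635).
Reduce top mod 635: now compute (30/635).
Pull out 2: since 635 ≡ 3 (mod 8), (2/635) = -1.
Reciprocity: 15 ≡ 3 and 635 ≡ 3 (mod 4), so (15/635) = −(635/15).
Reduce top mod 15: now compute (5/15).
Reciprocity: 5 ≡ 1 and 15 ≡ 3 (mod 4), so (5/15) = +(15/5).
Reduce top mod 5: now compute (0/5).
Top reduces to 0: gcd > 1, so the symbol is 0.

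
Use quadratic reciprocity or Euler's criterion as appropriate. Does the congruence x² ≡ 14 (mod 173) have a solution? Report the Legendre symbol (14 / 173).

Pull out 2: since 173 ≡ 5 (mod 8), (2/173) = -1.
Reciprocity: 7 ≡ 3 and 173 ≡ 1 (mod 4), so (7/173) = +(173/7).
Reduce top mod 7: now compute (5/7).
Reciprocity: 5 ≡ 1 and 7 ≡ 3 (mod 4), so (5/7) = +(7/5).
Reduce top mod 5: now compute (2/5).
Pull out 2: since 5 ≡ 5 (mod 8), (2/5) = -1.
Reached (1/5) = 1. Collecting the sign flips along the way, the symbol is +1.

1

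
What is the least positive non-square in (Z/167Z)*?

(2/167) = +1, so 2 is a residue.
(3/167) = +1, so 3 is a residue.
(4/167) = +1, so 4 is a residue.
(5/167) = −1, so 5 is the smallest positive non-residue mod 167.

5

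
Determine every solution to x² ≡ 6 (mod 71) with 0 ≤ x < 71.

19, 52

Since 71 ≡ 3 (mod 4), a square root of 6 is 6^((71+1)/4) = 6^18 mod 71.
Repeated squaring: 6^2≡36, 6^4≡18, 6^8≡40, 6^16≡38 (mod 71).
6^18 = 6^(16+2) ≡ 19 (mod 71).
Check: 19² = 361 ≡ 6 (mod 71). The two roots are 19 and 52.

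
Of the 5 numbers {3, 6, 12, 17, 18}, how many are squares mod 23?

(3/23) = +1 → QR.
(6/23) = +1 → QR.
(12/23) = +1 → QR.
(17/23) = -1 → non-residue.
(18/23) = +1 → QR.
Total quadratic residues among the 5: 4.

4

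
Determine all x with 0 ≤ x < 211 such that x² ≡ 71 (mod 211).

Since 211 ≡ 3 (mod 4), a square root of 71 is 71^((211+1)/4) = 71^53 mod 211.
Repeated squaring: 71^2≡188, 71^4≡107, 71^8≡55, 71^16≡71, 71^32≡188 (mod 211).
71^53 = 71^(32+16+4+1) ≡ 55 (mod 211).
Check: 55² = 3025 ≡ 71 (mod 211). The two roots are 55 and 156.

55, 156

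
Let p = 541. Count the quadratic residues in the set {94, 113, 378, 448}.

(94/541) = -1 → non-residue.
(113/541) = -1 → non-residue.
(378/541) = -1 → non-residue.
(448/541) = +1 → QR.
Total quadratic residues among the 4: 1.

1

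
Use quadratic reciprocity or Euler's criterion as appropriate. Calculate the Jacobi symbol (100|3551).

Pull out 2^2: since 3551 ≡ 7 (mod 8), (2/3551) = +1, so (2/3551)^2 = +1.
Reciprocity: 25 ≡ 1 and 3551 ≡ 3 (mod 4), so (25/3551) = +(3551/25).
Reduce top mod 25: now compute (1/25).
Reached (1/25) = 1. Collecting the sign flips along the way, the symbol is +1.

1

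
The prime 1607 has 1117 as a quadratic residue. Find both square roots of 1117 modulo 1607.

Since 1607 ≡ 3 (mod 4), a square root of 1117 is 1117^((1607+1)/4) = 1117^402 mod 1607.
Repeated squaring: 1117^2≡657, 1117^4≡973, 1117^8≡206, 1117^16≡654, 1117^32≡254, 1117^64≡236, 1117^128≡1058, 1117^256≡892 (mod 1607).
1117^402 = 1117^(256+128+16+2) ≡ 1316 (mod 1607).
Check: 1316² = 1731856 ≡ 1117 (mod 1607). The two roots are 291 and 1316.

291, 1316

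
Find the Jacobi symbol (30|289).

Pull out 2: since 289 ≡ 1 (mod 8), (2/289) = +1.
Reciprocity: 15 ≡ 3 and 289 ≡ 1 (mod 4), so (15/289) = +(289/15).
Reduce top mod 15: now compute (4/15).
Pull out 2^2: since 15 ≡ 7 (mod 8), (2/15) = +1, so (2/15)^2 = +1.
Reached (1/15) = 1. Collecting the sign flips along the way, the symbol is +1.

1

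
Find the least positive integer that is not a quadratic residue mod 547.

(2/547) = −1, so 2 is the smallest positive non-residue mod 547.

2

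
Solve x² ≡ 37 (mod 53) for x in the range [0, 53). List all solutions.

53 ≡ 1 (mod 4), so we find a root by search.
Trying successive values, 14² = 196 ≡ 37 (mod 53). The other root is 53 − 14 = 39.

14, 39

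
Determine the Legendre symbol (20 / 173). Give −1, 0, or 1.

Pull out 2^2: since 173 ≡ 5 (mod 8), (2/173) = -1, so (2/173)^2 = +1.
Reciprocity: 5 ≡ 1 and 173 ≡ 1 (mod 4), so (5/173) = +(173/5).
Reduce top mod 5: now compute (3/5).
Reciprocity: 3 ≡ 3 and 5 ≡ 1 (mod 4), so (3/5) = +(5/3).
Reduce top mod 3: now compute (2/3).
Pull out 2: since 3 ≡ 3 (mod 8), (2/3) = -1.
Reached (1/3) = 1. Collecting the sign flips along the way, the symbol is -1.

-1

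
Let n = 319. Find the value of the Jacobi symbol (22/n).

0

Pull out 2: since 319 ≡ 7 (mod 8), (2/319) = +1.
Reciprocity: 11 ≡ 3 and 319 ≡ 3 (mod 4), so (11/319) = −(319/11).
Reduce top mod 11: now compute (0/11).
Top reduces to 0: gcd > 1, so the symbol is 0.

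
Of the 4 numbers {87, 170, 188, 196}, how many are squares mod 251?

(87/251) = -1 → non-residue.
(170/251) = -1 → non-residue.
(188/251) = -1 → non-residue.
(196/251) = +1 → QR.
Total quadratic residues among the 4: 1.

1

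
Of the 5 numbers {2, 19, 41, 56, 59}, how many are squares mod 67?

3

(2/67) = -1 → non-residue.
(19/67) = +1 → QR.
(41/67) = -1 → non-residue.
(56/67) = +1 → QR.
(59/67) = +1 → QR.
Total quadratic residues among the 5: 3.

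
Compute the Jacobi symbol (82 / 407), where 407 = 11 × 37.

-1

Pull out 2: since 407 ≡ 7 (mod 8), (2/407) = +1.
Reciprocity: 41 ≡ 1 and 407 ≡ 3 (mod 4), so (41/407) = +(407/41).
Reduce top mod 41: now compute (38/41).
Pull out 2: since 41 ≡ 1 (mod 8), (2/41) = +1.
Reciprocity: 19 ≡ 3 and 41 ≡ 1 (mod 4), so (19/41) = +(41/19).
Reduce top mod 19: now compute (3/19).
Reciprocity: 3 ≡ 3 and 19 ≡ 3 (mod 4), so (3/19) = −(19/3).
Reduce top mod 3: now compute (1/3).
Reached (1/3) = 1. Collecting the sign flips along the way, the symbol is -1.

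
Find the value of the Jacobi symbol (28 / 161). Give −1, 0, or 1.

Pull out 2^2: since 161 ≡ 1 (mod 8), (2/161) = +1, so (2/161)^2 = +1.
Reciprocity: 7 ≡ 3 and 161 ≡ 1 (mod 4), so (7/161) = +(161/7).
Reduce top mod 7: now compute (0/7).
Top reduces to 0: gcd > 1, so the symbol is 0.

0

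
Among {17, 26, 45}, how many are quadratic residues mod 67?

(17/67) = +1 → QR.
(26/67) = +1 → QR.
(45/67) = -1 → non-residue.
Total quadratic residues among the 3: 2.

2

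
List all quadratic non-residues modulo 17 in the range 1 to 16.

3 5 6 7 10 11 12 14

Square k = 1,…,8 (k and 17−k give the same square):
1²=1, 2²=4, 3²=9, 4²=16, 5²≡8, 6²≡2, 7²≡15, 8²≡13 (mod 17).
The residues are {1, 2, 4, 8, 9, 13, 15, 16}; the non-residues are the remaining 8 nonzero classes.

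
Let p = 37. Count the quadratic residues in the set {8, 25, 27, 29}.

(8/37) = -1 → non-residue.
(25/37) = +1 → QR.
(27/37) = +1 → QR.
(29/37) = -1 → non-residue.
Total quadratic residues among the 4: 2.

2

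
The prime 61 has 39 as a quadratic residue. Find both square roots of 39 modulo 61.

61 ≡ 1 (mod 4), so we find a root by search.
Trying successive values, 10² = 100 ≡ 39 (mod 61). The other root is 61 − 10 = 51.

10, 51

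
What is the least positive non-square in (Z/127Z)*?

3

(2/127) = +1, so 2 is a residue.
(3/127) = −1, so 3 is the smallest positive non-residue mod 127.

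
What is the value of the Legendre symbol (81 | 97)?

Euler's criterion: (81/97) ≡ 81^48 (mod 97).
81^2 ≡ 62 (mod 97)
81^4 ≡ 61 (mod 97)
81^8 ≡ 35 (mod 97)
81^16 ≡ 61 (mod 97)
81^32 ≡ 35 (mod 97)
81^48 = 81^(32+16) ≡ 1 (mod 97).
Result is 1, so (81/97) = 1.

1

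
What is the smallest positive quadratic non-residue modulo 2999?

(2/2999) = +1, so 2 is a residue.
(3/2999) = +1, so 3 is a residue.
(4/2999) = +1, so 4 is a residue.
(5/2999) = +1, so 5 is a residue.
(6/2999) = +1, so 6 is a residue.
(7/2999) = +1, so 7 is a residue.
(8/2999) = +1, so 8 is a residue.
(9/2999) = +1, so 9 is a residue.
(10/2999) = +1, so 10 is a residue.
(11/2999) = +1, so 11 is a residue.
(12/2999) = +1, so 12 is a residue.
(13/2999) = +1, so 13 is a residue.
(14/2999) = +1, so 14 is a residue.
(15/2999) = +1, so 15 is a residue.
(16/2999) = +1, so 16 is a residue.
(17/2999) = −1, so 17 is the smallest positive non-residue mod 2999.

17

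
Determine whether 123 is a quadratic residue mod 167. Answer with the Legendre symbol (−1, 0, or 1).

-1

Reciprocity: 123 ≡ 3 and 167 ≡ 3 (mod 4), so (123/167) = −(167/123).
Reduce top mod 123: now compute (44/123).
Pull out 2^2: since 123 ≡ 3 (mod 8), (2/123) = -1, so (2/123)^2 = +1.
Reciprocity: 11 ≡ 3 and 123 ≡ 3 (mod 4), so (11/123) = −(123/11).
Reduce top mod 11: now compute (2/11).
Pull out 2: since 11 ≡ 3 (mod 8), (2/11) = -1.
Reached (1/11) = 1. Collecting the sign flips along the way, the symbol is -1.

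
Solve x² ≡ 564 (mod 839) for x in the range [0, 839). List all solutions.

173, 666

Since 839 ≡ 3 (mod 4), a square root of 564 is 564^((839+1)/4) = 564^210 mod 839.
Repeated squaring: 564^2≡115, 564^4≡640, 564^8≡168, 564^16≡537, 564^32≡592, 564^64≡601, 564^128≡431 (mod 839).
564^210 = 564^(128+64+16+2) ≡ 666 (mod 839).
Check: 666² = 443556 ≡ 564 (mod 839). The two roots are 173 and 666.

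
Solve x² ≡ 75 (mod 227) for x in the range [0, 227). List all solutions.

Since 227 ≡ 3 (mod 4), a square root of 75 is 75^((227+1)/4) = 75^57 mod 227.
Repeated squaring: 75^2≡177, 75^4≡3, 75^8≡9, 75^16≡81, 75^32≡205 (mod 227).
75^57 = 75^(32+16+8+1) ≡ 23 (mod 227).
Check: 23² = 529 ≡ 75 (mod 227). The two roots are 23 and 204.

23, 204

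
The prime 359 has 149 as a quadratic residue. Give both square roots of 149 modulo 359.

Since 359 ≡ 3 (mod 4), a square root of 149 is 149^((359+1)/4) = 149^90 mod 359.
Repeated squaring: 149^2≡302, 149^4≡18, 149^8≡324, 149^16≡148, 149^32≡5, 149^64≡25 (mod 359).
149^90 = 149^(64+16+8+2) ≡ 101 (mod 359).
Check: 101² = 10201 ≡ 149 (mod 359). The two roots are 101 and 258.

101, 258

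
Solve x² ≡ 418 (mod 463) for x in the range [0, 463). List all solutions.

Since 463 ≡ 3 (mod 4), a square root of 418 is 418^((463+1)/4) = 418^116 mod 463.
Repeated squaring: 418^2≡173, 418^4≡297, 418^8≡239, 418^16≡172, 418^32≡415, 418^64≡452 (mod 463).
418^116 = 418^(64+32+16+4) ≡ 287 (mod 463).
Check: 287² = 82369 ≡ 418 (mod 463). The two roots are 176 and 287.

176, 287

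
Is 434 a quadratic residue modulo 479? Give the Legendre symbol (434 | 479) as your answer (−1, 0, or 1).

-1

Euler's criterion: (434/479) ≡ 434^239 (mod 479).
434^2 ≡ 109 (mod 479)
434^4 ≡ 385 (mod 479)
434^8 ≡ 214 (mod 479)
434^16 ≡ 291 (mod 479)
434^32 ≡ 377 (mod 479)
434^64 ≡ 345 (mod 479)
434^128 ≡ 233 (mod 479)
434^239 = 434^(128+64+32+8+4+2+1) ≡ 478 (mod 479).
Result is 478 ≡ −1, so (434/479) = −1.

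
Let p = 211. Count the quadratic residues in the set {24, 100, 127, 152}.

(24/211) = +1 → QR.
(100/211) = +1 → QR.
(127/211) = -1 → non-residue.
(152/211) = -1 → non-residue.
Total quadratic residues among the 4: 2.

2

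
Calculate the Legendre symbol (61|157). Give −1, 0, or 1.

Reciprocity: 61 ≡ 1 and 157 ≡ 1 (mod 4), so (61/157) = +(157/61).
Reduce top mod 61: now compute (35/61).
Reciprocity: 35 ≡ 3 and 61 ≡ 1 (mod 4), so (35/61) = +(61/35).
Reduce top mod 35: now compute (26/35).
Pull out 2: since 35 ≡ 3 (mod 8), (2/35) = -1.
Reciprocity: 13 ≡ 1 and 35 ≡ 3 (mod 4), so (13/35) = +(35/13).
Reduce top mod 13: now compute (9/13).
Reciprocity: 9 ≡ 1 and 13 ≡ 1 (mod 4), so (9/13) = +(13/9).
Reduce top mod 9: now compute (4/9).
Pull out 2^2: since 9 ≡ 1 (mod 8), (2/9) = +1, so (2/9)^2 = +1.
Reached (1/9) = 1. Collecting the sign flips along the way, the symbol is -1.

-1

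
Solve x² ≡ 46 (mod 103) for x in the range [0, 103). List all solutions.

47, 56

Since 103 ≡ 3 (mod 4), a square root of 46 is 46^((103+1)/4) = 46^26 mod 103.
Repeated squaring: 46^2≡56, 46^4≡46, 46^8≡56, 46^16≡46 (mod 103).
46^26 = 46^(16+8+2) ≡ 56 (mod 103).
Check: 56² = 3136 ≡ 46 (mod 103). The two roots are 47 and 56.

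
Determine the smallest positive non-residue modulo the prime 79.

3

(2/79) = +1, so 2 is a residue.
(3/79) = −1, so 3 is the smallest positive non-residue mod 79.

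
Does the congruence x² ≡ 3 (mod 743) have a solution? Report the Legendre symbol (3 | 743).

Reciprocity: 3 ≡ 3 and 743 ≡ 3 (mod 4), so (3/743) = −(743/3).
Reduce top mod 3: now compute (2/3).
Pull out 2: since 3 ≡ 3 (mod 8), (2/3) = -1.
Reached (1/3) = 1. Collecting the sign flips along the way, the symbol is +1.

1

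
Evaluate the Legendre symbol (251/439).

1

Reciprocity: 251 ≡ 3 and 439 ≡ 3 (mod 4), so (251/439) = −(439/251).
Reduce top mod 251: now compute (188/251).
Pull out 2^2: since 251 ≡ 3 (mod 8), (2/251) = -1, so (2/251)^2 = +1.
Reciprocity: 47 ≡ 3 and 251 ≡ 3 (mod 4), so (47/251) = −(251/47).
Reduce top mod 47: now compute (16/47).
Pull out 2^4: since 47 ≡ 7 (mod 8), (2/47) = +1, so (2/47)^4 = +1.
Reached (1/47) = 1. Collecting the sign flips along the way, the symbol is +1.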